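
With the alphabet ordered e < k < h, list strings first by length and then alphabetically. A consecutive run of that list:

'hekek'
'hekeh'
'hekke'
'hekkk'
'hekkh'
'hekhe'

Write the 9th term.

hehee

Advancing 3 positions from hekhe through hekhe → hekhk → hekhh reaches term 9.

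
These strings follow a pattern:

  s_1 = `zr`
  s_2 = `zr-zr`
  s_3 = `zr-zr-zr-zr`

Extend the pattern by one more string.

Each string is two copies of the previous one joined by '-'.
Doubling zr-zr-zr-zr with '-' between the halves:

zr-zr-zr-zr-zr-zr-zr-zr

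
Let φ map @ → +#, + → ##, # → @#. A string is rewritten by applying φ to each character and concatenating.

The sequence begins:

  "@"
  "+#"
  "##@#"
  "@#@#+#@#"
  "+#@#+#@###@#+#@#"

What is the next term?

##@#+#@###@#+#@#@#@#+#@###@#+#@#

φ(+#@#+#@###@#+#@#) expands symbol-by-symbol to ## @# +# @# ## @# +# @# @# @# +# @# ## @# +# @#; joining the 16 pieces gives the next term.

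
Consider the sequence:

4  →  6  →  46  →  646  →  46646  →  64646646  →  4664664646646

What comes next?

This is a Fibonacci-style word recurrence s(k) = s(k−2)·s(k−1): e.g. 4·6 = 46.
Continuing: 64646646 · 4664664646646 gives term 8.

646466464664664646646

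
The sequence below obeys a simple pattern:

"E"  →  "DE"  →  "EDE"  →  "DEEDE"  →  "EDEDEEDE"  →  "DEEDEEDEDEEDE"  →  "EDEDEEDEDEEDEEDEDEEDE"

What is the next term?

DEEDEEDEDEEDEEDEDEEDEDEEDEEDEDEEDE

Each term (from the third on) is the two preceding terms concatenated in order: term 3 = E·DE = EDE.
The next term joins DEEDEEDEDEEDE and EDEDEEDEDEEDEEDEDEEDE.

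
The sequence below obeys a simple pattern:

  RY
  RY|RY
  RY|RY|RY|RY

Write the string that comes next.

Every step duplicates the string with '|' between the halves.
So the next term is two copies of RY|RY|RY|RY with '|' between the halves.

RY|RY|RY|RY|RY|RY|RY|RY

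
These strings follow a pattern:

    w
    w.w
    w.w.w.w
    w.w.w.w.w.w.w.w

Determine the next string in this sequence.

Every step duplicates the string with '.' between the halves.
One more doubling of w.w.w.w.w.w.w.w gives the answer.

w.w.w.w.w.w.w.w.w.w.w.w.w.w.w.w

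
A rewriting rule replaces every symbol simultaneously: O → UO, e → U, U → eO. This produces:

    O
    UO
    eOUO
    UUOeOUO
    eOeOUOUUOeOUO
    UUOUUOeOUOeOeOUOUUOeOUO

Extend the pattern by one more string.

Rewriting the 23 symbols of UUOUUOeOUOeOeOUOUUOeOUO one by one yields eO eO UO eO eO UO U UO eO UO U UO U UO eO UO eO eO UO U UO eO UO; concatenated:

eOeOUOeOeOUOUUOeOUOUUOUUOeOUOeOeOUOUUOeOUO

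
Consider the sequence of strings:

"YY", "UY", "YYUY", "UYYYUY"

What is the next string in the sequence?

This is a Fibonacci-style word recurrence s(k) = s(k−2)·s(k−1): e.g. YY·UY = YYUY.
The next term joins YYUY and UYYYUY.

YYUYUYYYUY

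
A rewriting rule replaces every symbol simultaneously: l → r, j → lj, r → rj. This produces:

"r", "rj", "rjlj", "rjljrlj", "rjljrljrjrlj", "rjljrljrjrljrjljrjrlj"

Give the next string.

Applying the rule to each of the 21 symbols of rjljrljrjrljrjljrjrlj gives the pieces rj lj r lj rj r lj rj lj rj r lj rj lj r lj rj lj rj r lj, which concatenate to the answer.

rjljrljrjrljrjljrjrljrjljrljrjljrjrlj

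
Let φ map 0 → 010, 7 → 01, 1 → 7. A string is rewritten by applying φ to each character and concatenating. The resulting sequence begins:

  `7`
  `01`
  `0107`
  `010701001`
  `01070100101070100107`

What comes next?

010701001010701001070107010010107010010701001

φ(01070100101070100107) expands symbol-by-symbol to 010 7 010 01 010 7 010 010 7 010 7 010 01 010 7 010 010 7 010 01; joining the 20 pieces gives the next term.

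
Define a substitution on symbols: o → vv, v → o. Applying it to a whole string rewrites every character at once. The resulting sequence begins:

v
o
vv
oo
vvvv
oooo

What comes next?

vvvvvvvv

Expanding oooo: o→vv, o→vv, o→vv, o→vv. Concatenated: vv vv vv vv.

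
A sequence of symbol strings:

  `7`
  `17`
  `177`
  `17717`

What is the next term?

From term 3 onward, concatenate the last term with the second-to-last: 17·7 = 177, 177·17 = 17717, …
The next term joins 17717 and 177.

17717177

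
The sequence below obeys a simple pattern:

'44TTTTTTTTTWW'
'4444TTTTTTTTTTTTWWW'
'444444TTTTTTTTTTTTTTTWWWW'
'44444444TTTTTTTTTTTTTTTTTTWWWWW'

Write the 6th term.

The n-th term is 2n-2 4's then 3n+3 T's then n W's, where the shown terms are n = 2, 3, 4, 5.
For term 6, n = 7, so the run lengths are 12, 24, 7.

444444444444TTTTTTTTTTTTTTTTTTTTTTTTWWWWWWW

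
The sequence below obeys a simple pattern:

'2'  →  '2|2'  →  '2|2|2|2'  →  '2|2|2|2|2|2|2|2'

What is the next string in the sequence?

2|2|2|2|2|2|2|2|2|2|2|2|2|2|2|2

s(k+1) = s(k)·|·s(k) — each term doubles the last with '|' between the halves.
So the next term is two copies of 2|2|2|2|2|2|2|2 with '|' between the halves.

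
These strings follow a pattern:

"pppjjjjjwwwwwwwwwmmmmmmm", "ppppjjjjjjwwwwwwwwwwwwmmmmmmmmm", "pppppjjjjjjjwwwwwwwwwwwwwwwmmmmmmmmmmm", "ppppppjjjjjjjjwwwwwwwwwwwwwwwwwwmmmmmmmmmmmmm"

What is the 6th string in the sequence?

Reading off run lengths: p runs 3, 4, 5, 6; j runs 5, 6, 7, 8; w runs 9, 12, 15, 18; m runs 7, 9, 11, 13 — each is linear in n, where the shown terms are n = 3, 4, 5, 6.
For term 6, n = 8, so the run lengths are 8, 10, 24, 17.

ppppppppjjjjjjjjjjwwwwwwwwwwwwwwwwwwwwwwwwmmmmmmmmmmmmmmmmm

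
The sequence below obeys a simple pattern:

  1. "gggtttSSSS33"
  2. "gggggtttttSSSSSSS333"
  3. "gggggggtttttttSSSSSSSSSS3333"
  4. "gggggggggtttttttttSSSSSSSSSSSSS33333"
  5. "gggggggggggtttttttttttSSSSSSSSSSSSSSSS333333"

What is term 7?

Reading off run lengths: g runs 3, 5, 7, 9, 11; t runs 3, 5, 7, 9, 11; S runs 4, 7, 10, 13, 16; 3 runs 2, 3, 4, 5, 6 — each is linear in n (n = 1, 2, …).
At n = 7 the blocks have lengths 15, 15, 22, 8.

gggggggggggggggtttttttttttttttSSSSSSSSSSSSSSSSSSSSSS33333333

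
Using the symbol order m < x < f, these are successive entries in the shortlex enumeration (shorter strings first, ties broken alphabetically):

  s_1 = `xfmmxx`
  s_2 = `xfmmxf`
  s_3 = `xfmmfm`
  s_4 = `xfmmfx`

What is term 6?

xfmxmm

Advancing 2 positions from xfmmfx through xfmmfx → xfmmff reaches term 6.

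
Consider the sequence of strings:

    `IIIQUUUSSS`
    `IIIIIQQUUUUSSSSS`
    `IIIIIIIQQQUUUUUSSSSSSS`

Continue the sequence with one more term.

IIIIIIIIIQQQQUUUUUUSSSSSSSSS

The n-th term is 2n+1 I's then n Q's then n+2 U's then 2n+1 S's (n = 1, 2, …).
For the next term, n = 4, so the run lengths are 9, 4, 6, 9.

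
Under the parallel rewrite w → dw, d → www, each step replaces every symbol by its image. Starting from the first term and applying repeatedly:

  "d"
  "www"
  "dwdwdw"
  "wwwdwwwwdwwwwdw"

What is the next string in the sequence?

Applying the rule to each of the 15 symbols of wwwdwwwwdwwwwdw gives the pieces dw dw dw www dw dw dw dw www dw dw dw dw www dw, which concatenate to the answer.

dwdwdwwwwdwdwdwdwwwwdwdwdwdwwwwdw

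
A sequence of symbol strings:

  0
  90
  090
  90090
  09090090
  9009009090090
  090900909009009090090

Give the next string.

This is a Fibonacci-style word recurrence s(k) = s(k−2)·s(k−1): e.g. 0·90 = 090.
The next term joins 9009009090090 and 090900909009009090090.

9009009090090090900909009009090090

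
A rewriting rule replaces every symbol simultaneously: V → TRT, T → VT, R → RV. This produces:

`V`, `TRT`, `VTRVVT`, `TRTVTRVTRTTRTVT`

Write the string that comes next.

VTRVVTTRTVTRVTRTVTRVVTVTRVVTTRTVT

Replace each of the 15 characters of TRTVTRVTRTTRTVT in place — VT RV VT TRT VT RV TRT VT RV VT VT RV VT TRT VT — and concatenate.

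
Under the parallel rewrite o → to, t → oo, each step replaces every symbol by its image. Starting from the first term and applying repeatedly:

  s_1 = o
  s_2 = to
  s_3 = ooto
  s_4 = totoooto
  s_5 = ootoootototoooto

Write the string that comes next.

totoootototoootoootoootototoooto

Replace each of the 16 characters of ootoootototoooto in place — to to oo to to to oo to oo to oo to to to oo to — and concatenate.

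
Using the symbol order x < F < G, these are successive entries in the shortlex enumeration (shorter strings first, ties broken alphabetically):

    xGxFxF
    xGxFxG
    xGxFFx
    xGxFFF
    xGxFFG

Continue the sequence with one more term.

xGxFGx

Find the rightmost character of xGxFFG below G, bump it to the next letter, and reset everything to its right to x.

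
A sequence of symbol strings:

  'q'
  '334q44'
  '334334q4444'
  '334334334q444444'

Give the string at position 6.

334334334334334q4444444444

Each term wraps the previous one in 334 on the left and 44 on the right.
From 334334334q444444, 2 further steps: 334334334q444444 → 334334334334q44444444 → (answer).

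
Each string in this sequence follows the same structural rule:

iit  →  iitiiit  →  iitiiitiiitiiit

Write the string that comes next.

iitiiitiiitiiitiiitiiitiiitiiit

Every step duplicates the string with 'i' between the halves.
So the next term is two copies of iitiiitiiitiiit with 'i' between the halves.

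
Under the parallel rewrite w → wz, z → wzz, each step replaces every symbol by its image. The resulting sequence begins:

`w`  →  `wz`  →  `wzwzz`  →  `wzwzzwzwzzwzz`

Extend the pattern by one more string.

Applying the rule to each of the 13 symbols of wzwzzwzwzzwzz gives the pieces wz wzz wz wzz wzz wz wzz wz wzz wzz wz wzz wzz, which concatenate to the answer.

wzwzzwzwzzwzzwzwzzwzwzzwzzwzwzzwzz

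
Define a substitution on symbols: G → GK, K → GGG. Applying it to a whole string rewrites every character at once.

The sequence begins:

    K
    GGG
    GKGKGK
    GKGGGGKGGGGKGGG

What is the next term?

Rewriting the 15 symbols of GKGGGGKGGGGKGGG one by one yields GK GGG GK GK GK GK GGG GK GK GK GK GGG GK GK GK; concatenated:

GKGGGGKGKGKGKGGGGKGKGKGKGGGGKGKGK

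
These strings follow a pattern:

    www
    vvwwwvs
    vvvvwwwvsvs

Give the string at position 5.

Every step adds vv to the front and vs to the end of the previous string.
From vvvvwwwvsvs, 2 further steps: vvvvwwwvsvs → vvvvvvwwwvsvsvs → (answer).

vvvvvvvvwwwvsvsvsvs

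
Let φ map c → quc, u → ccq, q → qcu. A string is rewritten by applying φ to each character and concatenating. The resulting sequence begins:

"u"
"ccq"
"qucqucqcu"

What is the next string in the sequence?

Expanding qucqucqcu: q→qcu, u→ccq, c→quc, q→qcu, u→ccq, c→quc, q→qcu, c→quc, u→ccq. Concatenated: qcu ccq quc qcu ccq quc qcu quc ccq.

qcuccqqucqcuccqqucqcuqucccq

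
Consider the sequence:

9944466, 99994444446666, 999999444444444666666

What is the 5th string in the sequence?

Each string has the form 9^{2n} 4^{3n} 6^{2n} (n = 1, 2, …).
For term 5, n = 5, so the run lengths are 10, 15, 10.

99999999994444444444444446666666666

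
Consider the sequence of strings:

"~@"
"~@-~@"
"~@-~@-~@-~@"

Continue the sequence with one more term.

s(k+1) = s(k)·-·s(k) — each term doubles the last with '-' between the halves.
So the next term is two copies of ~@-~@-~@-~@ with '-' between the halves.

~@-~@-~@-~@-~@-~@-~@-~@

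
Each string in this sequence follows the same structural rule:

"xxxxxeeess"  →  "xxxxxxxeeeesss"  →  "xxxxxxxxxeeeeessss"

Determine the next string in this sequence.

xxxxxxxxxxxeeeeeesssss

Term n consists of 2n-1 x's, followed by n e's, followed by n-1 s's, where the shown terms are n = 3, 4, 5.
At n = 6 the blocks have lengths 11, 6, 5.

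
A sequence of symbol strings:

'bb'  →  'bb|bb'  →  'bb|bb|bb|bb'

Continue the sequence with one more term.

Each string is two copies of the previous one joined by '|'.
One more doubling of bb|bb|bb|bb gives the answer.

bb|bb|bb|bb|bb|bb|bb|bb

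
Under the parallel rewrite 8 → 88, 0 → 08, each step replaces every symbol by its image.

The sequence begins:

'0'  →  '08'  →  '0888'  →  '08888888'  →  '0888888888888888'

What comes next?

08888888888888888888888888888888

Replace each of the 16 characters of 0888888888888888 in place — 08 88 88 88 88 88 88 88 88 88 88 88 88 88 88 88 — and concatenate.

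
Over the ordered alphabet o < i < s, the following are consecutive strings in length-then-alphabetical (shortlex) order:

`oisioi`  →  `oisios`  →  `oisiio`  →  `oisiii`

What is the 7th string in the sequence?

oisisi

Advancing 3 positions from oisiii through oisiii → oisiis → oisiso reaches term 7.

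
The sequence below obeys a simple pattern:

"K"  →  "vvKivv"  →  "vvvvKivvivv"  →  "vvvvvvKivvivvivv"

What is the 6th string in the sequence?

s(k+1) = vv·s(k)·ivv, so each term gains vv as a prefix and ivv as a suffix.
From vvvvvvKivvivvivv, 2 further steps: vvvvvvKivvivvivv → vvvvvvvvKivvivvivvivv → (answer).

vvvvvvvvvvKivvivvivvivvivv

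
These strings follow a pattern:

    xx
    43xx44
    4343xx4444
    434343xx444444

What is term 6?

Each term wraps the previous one in 43 on the left and 44 on the right.
From 434343xx444444, 2 further steps: 434343xx444444 → 43434343xx44444444 → (answer).

4343434343xx4444444444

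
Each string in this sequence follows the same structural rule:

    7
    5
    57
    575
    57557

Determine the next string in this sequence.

57557575

From term 3 onward, concatenate the last term with the second-to-last: 5·7 = 57, 57·5 = 575, …
So term 6 is 57557·575.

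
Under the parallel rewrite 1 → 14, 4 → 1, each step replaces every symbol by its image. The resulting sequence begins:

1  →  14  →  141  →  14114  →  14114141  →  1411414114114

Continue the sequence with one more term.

φ(1411414114114) expands symbol-by-symbol to 14 1 14 14 1 14 1 14 14 1 14 14 1; joining the 13 pieces gives the next term.

141141411411414114141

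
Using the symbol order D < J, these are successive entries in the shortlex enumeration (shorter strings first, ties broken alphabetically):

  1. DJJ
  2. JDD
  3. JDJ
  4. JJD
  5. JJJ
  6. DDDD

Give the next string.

DDDJ

Treat DDDD as a base-2 numeral over the given alphabet and add one, carrying through any trailing J's.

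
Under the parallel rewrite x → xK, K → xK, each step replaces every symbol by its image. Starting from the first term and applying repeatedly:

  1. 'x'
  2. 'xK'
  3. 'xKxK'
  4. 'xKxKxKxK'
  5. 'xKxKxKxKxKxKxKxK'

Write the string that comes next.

Rewriting the 16 symbols of xKxKxKxKxKxKxKxK one by one yields xK xK xK xK xK xK xK xK xK xK xK xK xK xK xK xK; concatenated:

xKxKxKxKxKxKxKxKxKxKxKxKxKxKxKxK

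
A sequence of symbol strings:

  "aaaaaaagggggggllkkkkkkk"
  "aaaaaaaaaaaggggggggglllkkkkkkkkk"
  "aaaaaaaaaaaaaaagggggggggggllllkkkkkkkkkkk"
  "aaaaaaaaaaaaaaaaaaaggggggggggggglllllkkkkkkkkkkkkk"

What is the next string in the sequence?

aaaaaaaaaaaaaaaaaaaaaaagggggggggggggggllllllkkkkkkkkkkkkkkk

The n-th term is 4n-1 a's then 2n+3 g's then n l's then 2n+3 k's, where the shown terms are n = 2, 3, 4, 5.
For the next term, n = 6, so the run lengths are 23, 15, 6, 15.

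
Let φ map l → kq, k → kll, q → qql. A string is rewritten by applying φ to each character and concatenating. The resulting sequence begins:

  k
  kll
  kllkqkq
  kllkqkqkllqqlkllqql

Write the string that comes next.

kllkqkqkllqqlkllqqlkllkqkqqqlqqlkqkllkqkqqqlqqlkq

φ(kllkqkqkllqqlkllqql) expands symbol-by-symbol to kll kq kq kll qql kll qql kll kq kq qql qql kq kll kq kq qql qql kq; joining the 19 pieces gives the next term.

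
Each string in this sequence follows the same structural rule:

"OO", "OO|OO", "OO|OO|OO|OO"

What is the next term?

OO|OO|OO|OO|OO|OO|OO|OO

Each string is two copies of the previous one joined by '|'.
One more doubling of OO|OO|OO|OO gives the answer.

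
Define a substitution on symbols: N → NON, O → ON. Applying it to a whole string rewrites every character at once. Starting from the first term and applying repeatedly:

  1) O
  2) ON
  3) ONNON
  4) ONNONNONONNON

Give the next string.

ONNONNONONNONNONONNONONNONNONONNON

φ(ONNONNONONNON) expands symbol-by-symbol to ON NON NON ON NON NON ON NON ON NON NON ON NON; joining the 13 pieces gives the next term.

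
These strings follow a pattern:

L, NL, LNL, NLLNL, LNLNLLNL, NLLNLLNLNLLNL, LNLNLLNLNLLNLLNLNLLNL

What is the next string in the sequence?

From term 3 onward, concatenate the second-to-last term with the last: L·NL = LNL, NL·LNL = NLLNL, …
The next term joins NLLNLLNLNLLNL and LNLNLLNLNLLNLLNLNLLNL.

NLLNLLNLNLLNLLNLNLLNLNLLNLLNLNLLNL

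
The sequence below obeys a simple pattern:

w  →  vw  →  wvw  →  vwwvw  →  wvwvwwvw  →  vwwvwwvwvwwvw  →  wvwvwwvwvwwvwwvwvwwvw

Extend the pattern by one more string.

This is a Fibonacci-style word recurrence s(k) = s(k−2)·s(k−1): e.g. w·vw = wvw.
So term 8 is vwwvwwvwvwwvw·wvwvwwvwvwwvwwvwvwwvw.

vwwvwwvwvwwvwwvwvwwvwvwwvwwvwvwwvw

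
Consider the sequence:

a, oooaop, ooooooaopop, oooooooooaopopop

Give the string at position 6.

Each term wraps the previous one in ooo on the left and op on the right.
From oooooooooaopopop, 2 further steps: oooooooooaopopop → ooooooooooooaopopopop → (answer).

oooooooooooooooaopopopopop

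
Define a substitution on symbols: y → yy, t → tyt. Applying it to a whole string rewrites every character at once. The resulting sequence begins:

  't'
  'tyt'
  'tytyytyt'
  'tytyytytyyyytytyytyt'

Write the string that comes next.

Rewriting the 20 symbols of tytyytytyyyytytyytyt one by one yields tyt yy tyt yy yy tyt yy tyt yy yy yy yy tyt yy tyt yy yy tyt yy tyt; concatenated:

tytyytytyyyytytyytytyyyyyyyytytyytytyyyytytyytyt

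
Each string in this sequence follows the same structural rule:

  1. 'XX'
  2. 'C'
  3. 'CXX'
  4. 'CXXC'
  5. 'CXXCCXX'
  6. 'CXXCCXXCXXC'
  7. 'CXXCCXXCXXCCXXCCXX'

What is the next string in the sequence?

Each term (from the third on) is the previous term followed by the one before it: term 3 = C·XX = CXX.
So term 8 is CXXCCXXCXXCCXXCCXX·CXXCCXXCXXC.

CXXCCXXCXXCCXXCCXXCXXCCXXCXXC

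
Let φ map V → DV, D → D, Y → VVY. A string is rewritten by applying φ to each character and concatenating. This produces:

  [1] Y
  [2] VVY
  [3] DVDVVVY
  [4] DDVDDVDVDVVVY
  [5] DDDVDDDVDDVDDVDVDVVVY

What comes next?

DDDDVDDDDVDDDVDDDVDDVDDVDVDVVVY

φ(DDDVDDDVDDVDDVDVDVVVY) expands symbol-by-symbol to D D D DV D D D DV D D DV D D DV D DV D DV DV DV VVY; joining the 21 pieces gives the next term.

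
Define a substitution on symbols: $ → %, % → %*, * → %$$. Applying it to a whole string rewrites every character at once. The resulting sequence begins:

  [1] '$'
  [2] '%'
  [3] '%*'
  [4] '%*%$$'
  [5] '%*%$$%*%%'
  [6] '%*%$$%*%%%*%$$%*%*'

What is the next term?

%*%$$%*%%%*%$$%*%*%*%$$%*%%%*%$$%*%$$

Replace each of the 18 characters of %*%$$%*%%%*%$$%*%* in place — %* %$$ %* % % %* %$$ %* %* %* %$$ %* % % %* %$$ %* %$$ — and concatenate.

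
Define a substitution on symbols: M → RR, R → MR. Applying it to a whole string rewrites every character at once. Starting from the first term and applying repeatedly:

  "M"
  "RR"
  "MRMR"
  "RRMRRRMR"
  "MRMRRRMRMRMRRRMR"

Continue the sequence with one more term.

Rewriting the 16 symbols of MRMRRRMRMRMRRRMR one by one yields RR MR RR MR MR MR RR MR RR MR RR MR MR MR RR MR; concatenated:

RRMRRRMRMRMRRRMRRRMRRRMRMRMRRRMR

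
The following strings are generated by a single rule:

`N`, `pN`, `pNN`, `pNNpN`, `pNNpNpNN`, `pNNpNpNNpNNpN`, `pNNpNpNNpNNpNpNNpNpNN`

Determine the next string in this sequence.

This is a Fibonacci-style word recurrence s(k) = s(k−1)·s(k−2): e.g. pN·N = pNN.
Continuing: pNNpNpNNpNNpNpNNpNpNN · pNNpNpNNpNNpN gives term 8.

pNNpNpNNpNNpNpNNpNpNNpNNpNpNNpNNpN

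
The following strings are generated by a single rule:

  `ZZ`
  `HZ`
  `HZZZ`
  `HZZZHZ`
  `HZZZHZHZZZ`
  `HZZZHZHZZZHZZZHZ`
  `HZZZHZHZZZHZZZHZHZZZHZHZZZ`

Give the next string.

HZZZHZHZZZHZZZHZHZZZHZHZZZHZZZHZHZZZHZZZHZ

This is a Fibonacci-style word recurrence s(k) = s(k−1)·s(k−2): e.g. HZ·ZZ = HZZZ.
Continuing: HZZZHZHZZZHZZZHZHZZZHZHZZZ · HZZZHZHZZZHZZZHZ gives term 8.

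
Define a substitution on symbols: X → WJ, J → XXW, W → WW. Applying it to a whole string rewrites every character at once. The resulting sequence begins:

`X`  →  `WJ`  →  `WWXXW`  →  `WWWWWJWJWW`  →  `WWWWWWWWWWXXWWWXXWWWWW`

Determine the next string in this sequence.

WWWWWWWWWWWWWWWWWWWWWJWJWWWWWWWJWJWWWWWWWWWW

Replace each of the 22 characters of WWWWWWWWWWXXWWWXXWWWWW in place — WW WW WW WW WW WW WW WW WW WW WJ WJ WW WW WW WJ WJ WW WW WW WW WW — and concatenate.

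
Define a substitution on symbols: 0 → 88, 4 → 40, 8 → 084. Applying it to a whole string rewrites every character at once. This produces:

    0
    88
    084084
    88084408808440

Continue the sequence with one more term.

Replace each of the 14 characters of 88084408808440 in place — 084 084 88 084 40 40 88 084 084 88 084 40 40 88 — and concatenate.

0840848808440408808408488084404088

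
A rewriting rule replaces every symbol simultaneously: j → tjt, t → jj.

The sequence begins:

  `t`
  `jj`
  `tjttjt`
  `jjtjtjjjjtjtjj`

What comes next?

Rewriting the 14 symbols of jjtjtjjjjtjtjj one by one yields tjt tjt jj tjt jj tjt tjt tjt tjt jj tjt jj tjt tjt; concatenated:

tjttjtjjtjtjjtjttjttjttjtjjtjtjjtjttjt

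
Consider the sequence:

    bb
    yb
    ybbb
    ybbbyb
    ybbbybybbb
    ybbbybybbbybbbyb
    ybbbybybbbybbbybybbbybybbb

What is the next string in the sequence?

From term 3 onward, concatenate the last term with the second-to-last: yb·bb = ybbb, ybbb·yb = ybbbyb, …
Continuing: ybbbybybbbybbbybybbbybybbb · ybbbybybbbybbbyb gives term 8.

ybbbybybbbybbbybybbbybybbbybbbybybbbybbbyb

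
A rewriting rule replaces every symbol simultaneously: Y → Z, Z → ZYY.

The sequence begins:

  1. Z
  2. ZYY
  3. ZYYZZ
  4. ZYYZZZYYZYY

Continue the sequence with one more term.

ZYYZZZYYZYYZYYZZZYYZZ

Apply φ to ZYYZZZYYZYY symbol by symbol: Z→ZYY, Y→Z, Y→Z, Z→ZYY, Z→ZYY, Z→ZYY, Y→Z, Y→Z, Z→ZYY, Y→Z, Y→Z; joined: ZYY Z Z ZYY ZYY ZYY Z Z ZYY Z Z.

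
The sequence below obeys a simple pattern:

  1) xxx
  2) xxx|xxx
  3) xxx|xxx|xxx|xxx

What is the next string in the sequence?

xxx|xxx|xxx|xxx|xxx|xxx|xxx|xxx

Each string is two copies of the previous one joined by '|'.
One more doubling of xxx|xxx|xxx|xxx gives the answer.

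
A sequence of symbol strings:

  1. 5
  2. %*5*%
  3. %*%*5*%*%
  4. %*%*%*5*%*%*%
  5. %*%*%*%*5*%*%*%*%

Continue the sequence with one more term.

Each term wraps the previous one in %* on the left and *% on the right.
So the next term is %*·%*%*%*%*5*%*%*%*%·*%.

%*%*%*%*%*5*%*%*%*%*%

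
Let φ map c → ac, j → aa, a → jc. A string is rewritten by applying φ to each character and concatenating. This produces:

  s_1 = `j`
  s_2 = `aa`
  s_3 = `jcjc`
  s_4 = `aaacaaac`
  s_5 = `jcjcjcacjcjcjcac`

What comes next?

Rewriting the 16 symbols of jcjcjcacjcjcjcac one by one yields aa ac aa ac aa ac jc ac aa ac aa ac aa ac jc ac; concatenated:

aaacaaacaaacjcacaaacaaacaaacjcac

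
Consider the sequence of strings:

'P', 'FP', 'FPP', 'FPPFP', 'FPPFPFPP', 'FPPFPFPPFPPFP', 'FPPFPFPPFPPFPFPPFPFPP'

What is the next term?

This is a Fibonacci-style word recurrence s(k) = s(k−1)·s(k−2): e.g. FP·P = FPP.
Continuing: FPPFPFPPFPPFPFPPFPFPP · FPPFPFPPFPPFP gives term 8.

FPPFPFPPFPPFPFPPFPFPPFPPFPFPPFPPFP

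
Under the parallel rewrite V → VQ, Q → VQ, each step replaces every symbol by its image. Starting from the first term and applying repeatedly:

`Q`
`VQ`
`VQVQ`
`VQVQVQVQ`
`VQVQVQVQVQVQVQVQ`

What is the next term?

Rewriting the 16 symbols of VQVQVQVQVQVQVQVQ one by one yields VQ VQ VQ VQ VQ VQ VQ VQ VQ VQ VQ VQ VQ VQ VQ VQ; concatenated:

VQVQVQVQVQVQVQVQVQVQVQVQVQVQVQVQ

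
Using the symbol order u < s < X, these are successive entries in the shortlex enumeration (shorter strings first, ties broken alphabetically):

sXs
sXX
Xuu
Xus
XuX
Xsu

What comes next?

The successor of Xsu increments the rightmost position that isn't already X and resets every position after it to u.

Xss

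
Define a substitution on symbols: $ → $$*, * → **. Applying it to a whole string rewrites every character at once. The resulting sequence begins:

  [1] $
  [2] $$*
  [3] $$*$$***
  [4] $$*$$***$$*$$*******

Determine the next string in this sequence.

Rewriting the 20 symbols of $$*$$***$$*$$******* one by one yields $$* $$* ** $$* $$* ** ** ** $$* $$* ** $$* $$* ** ** ** ** ** ** **; concatenated:

$$*$$***$$*$$*******$$*$$***$$*$$***************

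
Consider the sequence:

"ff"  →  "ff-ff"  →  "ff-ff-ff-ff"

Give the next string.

Each string is two copies of the previous one joined by '-'.
Doubling ff-ff-ff-ff with '-' between the halves:

ff-ff-ff-ff-ff-ff-ff-ff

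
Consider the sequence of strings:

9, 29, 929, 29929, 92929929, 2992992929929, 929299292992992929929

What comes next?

2992992929929929299292992992929929

This is a Fibonacci-style word recurrence s(k) = s(k−2)·s(k−1): e.g. 9·29 = 929.
Continuing: 2992992929929 · 929299292992992929929 gives term 8.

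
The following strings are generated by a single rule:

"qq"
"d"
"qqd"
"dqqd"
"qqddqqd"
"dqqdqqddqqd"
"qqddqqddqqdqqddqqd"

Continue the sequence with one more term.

dqqdqqddqqdqqddqqddqqdqqddqqd

This is a Fibonacci-style word recurrence s(k) = s(k−2)·s(k−1): e.g. qq·d = qqd.
So term 8 is dqqdqqddqqd·qqddqqddqqdqqddqqd.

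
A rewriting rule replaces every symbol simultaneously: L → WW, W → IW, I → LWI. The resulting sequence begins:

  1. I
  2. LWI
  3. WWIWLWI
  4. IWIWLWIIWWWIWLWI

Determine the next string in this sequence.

Applying the rule to each of the 16 symbols of IWIWLWIIWWWIWLWI gives the pieces LWI IW LWI IW WW IW LWI LWI IW IW IW LWI IW WW IW LWI, which concatenate to the answer.

LWIIWLWIIWWWIWLWILWIIWIWIWLWIIWWWIWLWI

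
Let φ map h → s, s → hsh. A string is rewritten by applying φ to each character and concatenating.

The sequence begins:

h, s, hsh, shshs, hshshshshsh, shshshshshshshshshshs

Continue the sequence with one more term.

Rewriting the 21 symbols of shshshshshshshshshshs one by one yields hsh s hsh s hsh s hsh s hsh s hsh s hsh s hsh s hsh s hsh s hsh; concatenated:

hshshshshshshshshshshshshshshshshshshshshsh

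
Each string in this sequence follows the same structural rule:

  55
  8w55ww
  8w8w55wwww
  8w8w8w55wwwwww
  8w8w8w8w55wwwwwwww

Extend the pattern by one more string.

Each term wraps the previous one in 8w on the left and ww on the right.
Applying this once more to 8w8w8w8w55wwwwwwww:

8w8w8w8w8w55wwwwwwwwww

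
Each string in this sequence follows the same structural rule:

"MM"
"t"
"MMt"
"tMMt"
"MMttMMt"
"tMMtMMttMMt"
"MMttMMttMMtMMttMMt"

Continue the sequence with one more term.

tMMtMMttMMtMMttMMttMMtMMttMMt

This is a Fibonacci-style word recurrence s(k) = s(k−2)·s(k−1): e.g. MM·t = MMt.
The next term joins tMMtMMttMMt and MMttMMttMMtMMttMMt.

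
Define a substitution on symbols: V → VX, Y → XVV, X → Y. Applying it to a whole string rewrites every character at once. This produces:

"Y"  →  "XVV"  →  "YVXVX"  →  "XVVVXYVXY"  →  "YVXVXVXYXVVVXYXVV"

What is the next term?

φ(YVXVXVXYXVVVXYXVV) expands symbol-by-symbol to XVV VX Y VX Y VX Y XVV Y VX VX VX Y XVV Y VX VX; joining the 17 pieces gives the next term.

XVVVXYVXYVXYXVVYVXVXVXYXVVYVXVX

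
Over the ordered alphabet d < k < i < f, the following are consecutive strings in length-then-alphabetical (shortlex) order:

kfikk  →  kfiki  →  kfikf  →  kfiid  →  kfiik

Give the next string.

kfiii

Find the rightmost character of kfiik below f, bump it to the next letter, and reset everything to its right to d.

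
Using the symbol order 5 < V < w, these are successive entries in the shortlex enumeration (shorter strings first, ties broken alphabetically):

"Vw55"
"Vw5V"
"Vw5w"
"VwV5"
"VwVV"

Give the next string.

VwVw

Treat VwVV as a base-3 numeral over the given alphabet and add one, carrying through any trailing w's.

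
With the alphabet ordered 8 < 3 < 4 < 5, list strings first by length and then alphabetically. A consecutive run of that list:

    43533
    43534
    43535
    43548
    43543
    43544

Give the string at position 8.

Advancing 2 positions from 43544 through 43544 → 43545 reaches term 8.

43558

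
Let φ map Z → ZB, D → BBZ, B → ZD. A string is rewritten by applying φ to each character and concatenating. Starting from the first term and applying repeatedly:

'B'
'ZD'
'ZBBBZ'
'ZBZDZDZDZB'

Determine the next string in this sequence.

Rewriting each symbol of ZBZDZDZDZB: Z→ZB, B→ZD, Z→ZB, D→BBZ, Z→ZB, D→BBZ, Z→ZB, D→BBZ, Z→ZB, B→ZD, which concatenates to ZB ZD ZB BBZ ZB BBZ ZB BBZ ZB ZD.

ZBZDZBBBZZBBBZZBBBZZBZD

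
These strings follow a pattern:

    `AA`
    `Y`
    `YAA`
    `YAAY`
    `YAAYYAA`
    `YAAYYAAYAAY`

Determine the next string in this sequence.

YAAYYAAYAAYYAAYYAA

Each term (from the third on) is the previous term followed by the one before it: term 3 = Y·AA = YAA.
The next term joins YAAYYAAYAAY and YAAYYAA.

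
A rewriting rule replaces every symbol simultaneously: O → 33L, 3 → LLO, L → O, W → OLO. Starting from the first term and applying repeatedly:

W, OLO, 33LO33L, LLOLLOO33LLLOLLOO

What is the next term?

OO33LOO33L33LLLOLLOOOO33LOO33L33L

φ(LLOLLOO33LLLOLLOO) expands symbol-by-symbol to O O 33L O O 33L 33L LLO LLO O O O 33L O O 33L 33L; joining the 17 pieces gives the next term.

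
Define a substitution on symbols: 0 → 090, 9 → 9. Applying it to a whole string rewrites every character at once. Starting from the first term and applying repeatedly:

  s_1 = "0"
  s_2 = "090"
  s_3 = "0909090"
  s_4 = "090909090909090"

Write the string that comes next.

Rewriting the 15 symbols of 090909090909090 one by one yields 090 9 090 9 090 9 090 9 090 9 090 9 090 9 090; concatenated:

0909090909090909090909090909090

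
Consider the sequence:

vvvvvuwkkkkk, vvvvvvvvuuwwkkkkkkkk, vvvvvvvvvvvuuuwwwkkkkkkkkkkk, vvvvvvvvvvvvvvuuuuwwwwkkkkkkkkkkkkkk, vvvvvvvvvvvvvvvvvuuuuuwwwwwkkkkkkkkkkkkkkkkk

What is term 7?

vvvvvvvvvvvvvvvvvvvvvvvuuuuuuuwwwwwwwkkkkkkkkkkkkkkkkkkkkkkk

Term n consists of 3n+2 v's, followed by n u's, followed by n w's, followed by 3n+2 k's (n = 1, 2, …).
Setting n = 7 gives 23, 7, 7, 23 characters in each block.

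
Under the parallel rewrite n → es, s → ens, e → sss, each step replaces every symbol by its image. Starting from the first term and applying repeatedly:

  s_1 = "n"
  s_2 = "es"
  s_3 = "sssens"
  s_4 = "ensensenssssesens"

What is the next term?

Rewriting the 17 symbols of ensensenssssesens one by one yields sss es ens sss es ens sss es ens ens ens ens sss ens sss es ens; concatenated:

sssesenssssesenssssesensensensenssssenssssesens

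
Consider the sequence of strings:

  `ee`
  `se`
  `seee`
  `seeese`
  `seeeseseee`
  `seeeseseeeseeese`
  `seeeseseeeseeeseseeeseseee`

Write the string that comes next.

This is a Fibonacci-style word recurrence s(k) = s(k−1)·s(k−2): e.g. se·ee = seee.
Continuing: seeeseseeeseeeseseeeseseee · seeeseseeeseeese gives term 8.

seeeseseeeseeeseseeeseseeeseeeseseeeseeese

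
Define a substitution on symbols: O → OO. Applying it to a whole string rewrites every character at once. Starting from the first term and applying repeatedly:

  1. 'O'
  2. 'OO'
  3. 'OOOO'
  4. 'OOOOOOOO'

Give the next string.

OOOOOOOOOOOOOOOO

Expanding OOOOOOOO: O→OO, O→OO, O→OO, O→OO, O→OO, O→OO, O→OO, O→OO. Concatenated: OO OO OO OO OO OO OO OO.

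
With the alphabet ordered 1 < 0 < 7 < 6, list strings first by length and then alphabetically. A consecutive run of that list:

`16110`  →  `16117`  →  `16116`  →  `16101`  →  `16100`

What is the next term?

Treat 16100 as a base-4 numeral over the given alphabet and add one, carrying through any trailing 6's.

16107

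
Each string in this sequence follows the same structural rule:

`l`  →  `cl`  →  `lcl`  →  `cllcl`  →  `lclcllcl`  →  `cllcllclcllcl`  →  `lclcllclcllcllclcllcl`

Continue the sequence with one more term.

cllcllclcllcllclcllclcllcllclcllcl

Each term (from the third on) is the two preceding terms concatenated in order: term 3 = l·cl = lcl.
So term 8 is cllcllclcllcl·lclcllclcllcllclcllcl.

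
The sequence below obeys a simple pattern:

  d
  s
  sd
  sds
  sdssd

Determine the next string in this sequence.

From term 3 onward, concatenate the last term with the second-to-last: s·d = sd, sd·s = sds, …
Continuing: sdssd · sds gives term 6.

sdssdsds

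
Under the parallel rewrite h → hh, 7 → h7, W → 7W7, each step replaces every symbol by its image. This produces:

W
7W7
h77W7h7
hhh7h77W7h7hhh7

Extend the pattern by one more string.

hhhhhhh7hhh7h77W7h7hhh7hhhhhhh7

φ(hhh7h77W7h7hhh7) expands symbol-by-symbol to hh hh hh h7 hh h7 h7 7W7 h7 hh h7 hh hh hh h7; joining the 15 pieces gives the next term.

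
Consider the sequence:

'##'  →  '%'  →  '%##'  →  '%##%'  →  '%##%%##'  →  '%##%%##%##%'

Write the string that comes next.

This is a Fibonacci-style word recurrence s(k) = s(k−1)·s(k−2): e.g. %·## = %##.
Continuing: %##%%##%##% · %##%%## gives term 7.

%##%%##%##%%##%%##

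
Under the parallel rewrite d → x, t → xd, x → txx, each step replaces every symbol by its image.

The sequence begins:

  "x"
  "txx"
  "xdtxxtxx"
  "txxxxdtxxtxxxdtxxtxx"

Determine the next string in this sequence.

Replace each of the 20 characters of txxxxdtxxtxxxdtxxtxx in place — xd txx txx txx txx x xd txx txx xd txx txx txx x xd txx txx xd txx txx — and concatenate.

xdtxxtxxtxxtxxxxdtxxtxxxdtxxtxxtxxxxdtxxtxxxdtxxtxx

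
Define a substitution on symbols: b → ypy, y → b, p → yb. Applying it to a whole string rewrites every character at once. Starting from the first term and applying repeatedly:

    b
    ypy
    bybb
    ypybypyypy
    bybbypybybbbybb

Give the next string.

Rewriting the 15 symbols of bybbypybybbbybb one by one yields ypy b ypy ypy b yb b ypy b ypy ypy ypy b ypy ypy; concatenated:

ypybypyypybybbypybypyypyypybypyypy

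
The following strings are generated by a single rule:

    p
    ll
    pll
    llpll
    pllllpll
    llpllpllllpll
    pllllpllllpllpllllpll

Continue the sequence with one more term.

llpllpllllpllpllllpllllpllpllllpll

From term 3 onward, concatenate the second-to-last term with the last: p·ll = pll, ll·pll = llpll, …
Continuing: llpllpllllpll · pllllpllllpllpllllpll gives term 8.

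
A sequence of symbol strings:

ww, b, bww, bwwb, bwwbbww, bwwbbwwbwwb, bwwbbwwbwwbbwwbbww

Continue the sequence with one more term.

This is a Fibonacci-style word recurrence s(k) = s(k−1)·s(k−2): e.g. b·ww = bww.
The next term joins bwwbbwwbwwbbwwbbww and bwwbbwwbwwb.

bwwbbwwbwwbbwwbbwwbwwbbwwbwwb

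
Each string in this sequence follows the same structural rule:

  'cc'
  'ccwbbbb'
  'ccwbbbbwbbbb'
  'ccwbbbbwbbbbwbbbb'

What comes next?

Each term is the previous one with wbbbb appended.
So the next term is ccwbbbbwbbbbwbbbb·wbbbb.

ccwbbbbwbbbbwbbbbwbbbb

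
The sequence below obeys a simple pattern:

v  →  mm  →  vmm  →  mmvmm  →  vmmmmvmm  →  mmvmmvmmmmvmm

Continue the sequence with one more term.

Each term (from the third on) is the two preceding terms concatenated in order: term 3 = v·mm = vmm.
The next term joins vmmmmvmm and mmvmmvmmmmvmm.

vmmmmvmmmmvmmvmmmmvmm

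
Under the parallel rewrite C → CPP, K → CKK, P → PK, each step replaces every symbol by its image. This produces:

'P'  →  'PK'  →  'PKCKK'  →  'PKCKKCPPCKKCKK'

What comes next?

Rewriting the 14 symbols of PKCKKCPPCKKCKK one by one yields PK CKK CPP CKK CKK CPP PK PK CPP CKK CKK CPP CKK CKK; concatenated:

PKCKKCPPCKKCKKCPPPKPKCPPCKKCKKCPPCKKCKK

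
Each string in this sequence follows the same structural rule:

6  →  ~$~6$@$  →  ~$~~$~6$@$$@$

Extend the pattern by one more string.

Every step adds ~$~ to the front and $@$ to the end of the previous string.
Applying this once more to ~$~~$~6$@$$@$:

~$~~$~~$~6$@$$@$$@$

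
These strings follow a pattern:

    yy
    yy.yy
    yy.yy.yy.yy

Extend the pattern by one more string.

yy.yy.yy.yy.yy.yy.yy.yy

Each string is two copies of the previous one joined by '.'.
So the next term is two copies of yy.yy.yy.yy with '.' between the halves.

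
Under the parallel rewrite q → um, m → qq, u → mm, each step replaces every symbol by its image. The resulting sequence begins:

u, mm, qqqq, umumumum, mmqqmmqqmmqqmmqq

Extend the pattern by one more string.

Rewriting the 16 symbols of mmqqmmqqmmqqmmqq one by one yields qq qq um um qq qq um um qq qq um um qq qq um um; concatenated:

qqqqumumqqqqumumqqqqumumqqqqumum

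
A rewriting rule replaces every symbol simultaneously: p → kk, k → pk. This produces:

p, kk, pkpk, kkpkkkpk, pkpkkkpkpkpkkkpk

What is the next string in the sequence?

Rewriting the 16 symbols of pkpkkkpkpkpkkkpk one by one yields kk pk kk pk pk pk kk pk kk pk kk pk pk pk kk pk; concatenated:

kkpkkkpkpkpkkkpkkkpkkkpkpkpkkkpk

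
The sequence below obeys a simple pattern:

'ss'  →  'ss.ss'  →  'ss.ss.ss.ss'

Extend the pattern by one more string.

Each string is two copies of the previous one joined by '.'.
Doubling ss.ss.ss.ss with '.' between the halves:

ss.ss.ss.ss.ss.ss.ss.ss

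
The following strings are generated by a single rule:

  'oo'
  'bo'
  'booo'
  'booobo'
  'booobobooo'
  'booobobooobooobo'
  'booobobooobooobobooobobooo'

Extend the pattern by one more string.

booobobooobooobobooobobooobooobobooobooobo

This is a Fibonacci-style word recurrence s(k) = s(k−1)·s(k−2): e.g. bo·oo = booo.
The next term joins booobobooobooobobooobobooo and booobobooobooobo.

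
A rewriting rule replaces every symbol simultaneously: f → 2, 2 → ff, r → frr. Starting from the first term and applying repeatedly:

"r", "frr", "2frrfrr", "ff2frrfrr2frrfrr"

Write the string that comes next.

22ff2frrfrr2frrfrrff2frrfrr2frrfrr

Applying the rule to each of the 16 symbols of ff2frrfrr2frrfrr gives the pieces 2 2 ff 2 frr frr 2 frr frr ff 2 frr frr 2 frr frr, which concatenate to the answer.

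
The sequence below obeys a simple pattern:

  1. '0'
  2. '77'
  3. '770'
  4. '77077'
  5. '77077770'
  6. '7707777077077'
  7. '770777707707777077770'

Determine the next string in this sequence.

7707777077077770777707707777077077

This is a Fibonacci-style word recurrence s(k) = s(k−1)·s(k−2): e.g. 77·0 = 770.
So term 8 is 770777707707777077770·7707777077077.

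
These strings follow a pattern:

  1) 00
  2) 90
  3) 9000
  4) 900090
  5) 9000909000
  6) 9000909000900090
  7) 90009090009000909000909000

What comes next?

Each term (from the third on) is the previous term followed by the one before it: term 3 = 90·00 = 9000.
Continuing: 90009090009000909000909000 · 9000909000900090 gives term 8.

900090900090009090009090009000909000900090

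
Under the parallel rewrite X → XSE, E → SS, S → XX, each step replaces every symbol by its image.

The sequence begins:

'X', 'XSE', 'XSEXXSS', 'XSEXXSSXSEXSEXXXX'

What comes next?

Replace each of the 17 characters of XSEXXSSXSEXSEXXXX in place — XSE XX SS XSE XSE XX XX XSE XX SS XSE XX SS XSE XSE XSE XSE — and concatenate.

XSEXXSSXSEXSEXXXXXSEXXSSXSEXXSSXSEXSEXSEXSE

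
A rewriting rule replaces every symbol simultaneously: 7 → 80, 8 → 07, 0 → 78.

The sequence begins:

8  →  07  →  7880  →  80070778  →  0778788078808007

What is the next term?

Rewriting the 16 symbols of 0778788078808007 one by one yields 78 80 80 07 80 07 07 78 80 07 07 78 07 78 78 80; concatenated:

78808007800707788007077807787880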